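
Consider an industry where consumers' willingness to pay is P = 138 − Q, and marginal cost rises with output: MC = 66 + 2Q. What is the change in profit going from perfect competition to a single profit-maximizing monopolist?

Under competition P = MC: 138 − Q = 66 + 2Q ⇒ Q = 24, P = 114.
Profit = 114·24 − (66·24 + ½·2·24²) = 576.
The monopolist equates marginal revenue to marginal cost: 138 − 2Q = 66 + 2Q, so Q = 18. From demand, P = 120.
Profit = 120·18 − (66·18 + ½·2·18²) = 648.
Change in profit: 648 − 576 = 72.

π rises by 72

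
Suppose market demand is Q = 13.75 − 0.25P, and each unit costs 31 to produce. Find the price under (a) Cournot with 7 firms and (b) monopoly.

Inverting demand: P = 55 − 4Q.
Cournot with 7 identical firms: the symmetric best-response condition is 55 − 32q = 31. Each firm produces q = 0.75, total output Q = 5.25, price P = 34.
Monopoly sets MR = MC: 55 − 8Q = 31 ⇒ Q = 3, P = 55 − 4·3 = 43.

Cournot: P = 34; Monopoly: P = 43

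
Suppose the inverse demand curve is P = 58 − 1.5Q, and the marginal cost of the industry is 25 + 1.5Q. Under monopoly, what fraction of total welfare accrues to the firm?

PS/TS = 0.75

A monopolist chooses Q where MR = MC. MR = 58 − 3Q; setting this equal to 25 + 1.5Q gives Q = 22/3 and P = 47.
CS = ½·(58 − 47)·22/3 = 121/3.
PS = P·Q − VC(Q) = 47·22/3 − (25·22/3 + ½·1.5·(22/3)²) = 121.
Share captured = PS/TS = 121/(484/3) = 0.75.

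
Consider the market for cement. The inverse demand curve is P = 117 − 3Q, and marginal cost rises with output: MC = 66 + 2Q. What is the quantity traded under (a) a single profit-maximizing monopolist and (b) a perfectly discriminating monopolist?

Monopoly: Q = 6.375; Perfect PD: Q = 10.2

A monopolist chooses Q where MR = MC. MR = 117 − 6Q; setting this equal to 66 + 2Q gives Q = 6.375 and P = 97.875.
Under first-degree price discrimination the firm charges each unit its demand price and produces up to where P = MC, i.e. Q = 10.2. Consumer surplus is zero; producer surplus equals total surplus.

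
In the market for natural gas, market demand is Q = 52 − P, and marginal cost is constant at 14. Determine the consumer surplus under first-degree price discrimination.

Inverting demand: P = 52 − Q.
A perfectly discriminating monopolist sells every unit with P(Q) ≥ MC(Q), so output equals the competitive quantity Q = 38. Each buyer pays their reservation price, so CS = 0 and the firm captures all surplus.
CS = 0.

CS = 0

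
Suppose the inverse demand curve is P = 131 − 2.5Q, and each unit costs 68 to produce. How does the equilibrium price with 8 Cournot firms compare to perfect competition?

Cournot: P = 75; Competition: P = 68

Cournot with 8 identical firms: the symmetric best-response condition is 131 − 22.5q = 68. Each firm produces q = 2.8, total output Q = 22.4, price P = 75.
Perfect competition: P = MC = 68, so 131 − 2.5Q = 68 and Q = 25.2.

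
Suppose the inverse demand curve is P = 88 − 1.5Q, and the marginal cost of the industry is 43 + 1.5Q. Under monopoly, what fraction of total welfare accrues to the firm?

PS/TS = 0.75

The monopolist equates marginal revenue to marginal cost: 88 − 3Q = 43 + 1.5Q, so Q = 10. From demand, P = 73.
CS = ½·(88 − 73)·10 = 75.
PS = P·Q − VC(Q) = 73·10 − (43·10 + ½·1.5·10²) = 225.
Share captured = PS/TS = 225/300 = 0.75.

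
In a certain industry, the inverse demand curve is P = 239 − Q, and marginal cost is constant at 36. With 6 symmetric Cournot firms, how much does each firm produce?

With 6 symmetric Cournot firms, each firm's FOC gives 239 − 7q = 36, so q = 29, Q = 6·29 = 174, and P = 65.

q_i = 29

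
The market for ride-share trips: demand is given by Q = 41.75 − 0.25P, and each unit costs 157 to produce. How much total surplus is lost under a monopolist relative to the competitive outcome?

Inverting demand: P = 167 − 4Q.
Competitive firms price at marginal cost: P = 157, giving Q = 2.5.
A monopolist chooses Q where MR = MC. MR = 167 − 8Q; setting this equal to 157 gives Q = 1.25 and P = 162.
DWL is the triangle between Q = 1.25 and Q = 2.5: ½·(2.5 − 1.25)·(162 − 157) = 3.125.

DWL = 3.125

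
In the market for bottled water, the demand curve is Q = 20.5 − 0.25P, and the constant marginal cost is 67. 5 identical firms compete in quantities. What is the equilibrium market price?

Inverting demand: P = 82 − 4Q.
In a 5-firm Cournot equilibrium, symmetry and the first-order condition give q = (82 − 67)/(24) = 0.625. So Q = 3.125 and P = 69.5.

P = 69.5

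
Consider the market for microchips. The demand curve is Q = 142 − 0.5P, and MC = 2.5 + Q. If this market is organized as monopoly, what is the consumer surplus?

Inverting demand: P = 284 − 2Q.
A monopolist chooses Q where MR = MC. MR = 284 − 4Q; setting this equal to 2.5 + Q gives Q = 56.3 and P = 171.4.
CS = ½·(284 − 171.4)·56.3 = 3169.69.

CS = 3169.69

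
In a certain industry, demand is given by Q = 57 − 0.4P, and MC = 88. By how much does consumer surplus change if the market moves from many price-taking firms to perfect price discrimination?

Consumer surplus falls by 594.05

Inverting demand: P = 142.5 − 2.5Q.
Perfect competition: P = MC = 88, so 142.5 − 2.5Q = 88 and Q = 21.8.
CS = ½·(142.5 − 88)·21.8 = 594.05.
With perfect price discrimination, output is the efficient level Q = 21.8 (where demand meets MC), but every buyer pays their willingness to pay: CS = 0 and PS = total surplus.
CS = 0.
Change in consumer surplus: 0 − 594.05 = −594.05.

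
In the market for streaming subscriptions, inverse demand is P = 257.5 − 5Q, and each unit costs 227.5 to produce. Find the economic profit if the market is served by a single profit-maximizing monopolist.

Profit = 45

A monopolist chooses Q where MR = MC. MR = 257.5 − 10Q; setting this equal to 227.5 gives Q = 3 and P = 242.5.
Profit = (242.5 − 227.5)·3 = 45.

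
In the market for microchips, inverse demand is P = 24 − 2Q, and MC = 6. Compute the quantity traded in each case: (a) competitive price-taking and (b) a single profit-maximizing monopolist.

Perfect competition: P = MC = 6, so 24 − 2Q = 6 and Q = 9.
Monopoly sets MR = MC: 24 − 4Q = 6 ⇒ Q = 4.5, P = 24 − 2·4.5 = 15.

Competition: Q = 9; Monopoly: Q = 4.5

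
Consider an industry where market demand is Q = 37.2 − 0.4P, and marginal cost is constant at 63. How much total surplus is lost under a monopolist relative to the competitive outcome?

DWL = 45

Inverting demand: P = 93 − 2.5Q.
Perfect competition: P = MC = 63, so 93 − 2.5Q = 63 and Q = 12.
A monopolist chooses Q where MR = MC. MR = 93 − 5Q; setting this equal to 63 gives Q = 6 and P = 78.
DWL is the triangle between Q = 6 and Q = 12: ½·(12 − 6)·(78 − 63) = 45.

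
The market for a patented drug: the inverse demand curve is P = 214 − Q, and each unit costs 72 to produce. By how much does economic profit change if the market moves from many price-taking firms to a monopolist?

Competitive firms price at marginal cost: P = 72, giving Q = 142.
Profit = (72 − 72)·142 = 0.
The monopolist equates marginal revenue to marginal cost: 214 − 2Q = 72, so Q = 71. From demand, P = 143.
Profit = (143 − 72)·71 = 5041.
Change in economic profit: 5041 − 0 = 5041.

Economic profit rises by 5041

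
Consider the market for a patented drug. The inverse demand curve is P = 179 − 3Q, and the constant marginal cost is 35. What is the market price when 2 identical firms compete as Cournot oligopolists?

P = 83

In a 2-firm Cournot equilibrium, symmetry and the first-order condition give q = (179 − 35)/(9) = 16. So Q = 32 and P = 83.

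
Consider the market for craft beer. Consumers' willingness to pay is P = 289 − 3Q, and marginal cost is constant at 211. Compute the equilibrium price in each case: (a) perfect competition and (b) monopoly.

Competition: P = 211; Monopoly: P = 250

Perfect competition: P = MC = 211, so 289 − 3Q = 211 and Q = 26.
A monopolist chooses Q where MR = MC. MR = 289 − 6Q; setting this equal to 211 gives Q = 13 and P = 250.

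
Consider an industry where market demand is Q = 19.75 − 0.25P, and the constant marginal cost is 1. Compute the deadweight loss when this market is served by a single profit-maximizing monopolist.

DWL = 190.125

Inverting demand: P = 79 − 4Q.
Perfect competition: P = MC = 1, so 79 − 4Q = 1 and Q = 19.5.
A monopolist chooses Q where MR = MC. MR = 79 − 8Q; setting this equal to 1 gives Q = 9.75 and P = 40.
DWL is the triangle between Q = 9.75 and Q = 19.5: ½·(19.5 − 9.75)·(40 − 1) = 190.125.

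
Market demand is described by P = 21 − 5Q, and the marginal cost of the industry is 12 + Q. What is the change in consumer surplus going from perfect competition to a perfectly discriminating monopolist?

Competitive equilibrium sets price equal to marginal cost: 21 − 5Q = 12 + Q, so Q = 1.5 and P = 13.5.
CS = ½·(21 − 13.5)·1.5 = 5.625.
Under first-degree price discrimination the firm charges each unit its demand price and produces up to where P = MC, i.e. Q = 1.5. Consumer surplus is zero; producer surplus equals total surplus.
CS = 0.
Change in consumer surplus: 0 − 5.625 = −5.625.

CS falls by 5.625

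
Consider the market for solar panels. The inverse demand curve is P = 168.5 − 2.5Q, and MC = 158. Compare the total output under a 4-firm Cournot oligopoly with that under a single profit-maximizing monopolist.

Cournot: Q = 3.36; Monopoly: Q = 2.1

Cournot with 4 identical firms: the symmetric best-response condition is 168.5 − 12.5q = 158. Each firm produces q = 0.84, total output Q = 3.36, price P = 160.1.
The monopolist equates marginal revenue to marginal cost: 168.5 − 5Q = 158, so Q = 2.1. From demand, P = 163.25.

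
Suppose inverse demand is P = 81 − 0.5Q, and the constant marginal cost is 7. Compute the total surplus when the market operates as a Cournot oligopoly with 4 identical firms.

TS = 5256.96

In a 4-firm Cournot equilibrium, symmetry and the first-order condition give q = (81 − 7)/(2.5) = 29.6. So Q = 118.4 and P = 21.8.
CS = ½·(81 − 21.8)·118.4 = 3504.64; PS = (21.8 − 7)·118.4 = 1752.32; TS = 5256.96.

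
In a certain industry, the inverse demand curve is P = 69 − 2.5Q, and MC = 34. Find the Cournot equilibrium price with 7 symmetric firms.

P = 38.375

In a 7-firm Cournot equilibrium, symmetry and the first-order condition give q = (69 − 34)/(20) = 1.75. So Q = 12.25 and P = 38.375.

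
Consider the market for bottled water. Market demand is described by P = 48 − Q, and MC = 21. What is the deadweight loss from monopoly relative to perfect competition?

DWL = 91.125

Competitive firms price at marginal cost: P = 21, giving Q = 27.
Monopoly sets MR = MC: 48 − 2Q = 21 ⇒ Q = 13.5, P = 48 − 13.5 = 34.5.
DWL is the triangle between Q = 13.5 and Q = 27: ½·(27 − 13.5)·(34.5 − 21) = 91.125.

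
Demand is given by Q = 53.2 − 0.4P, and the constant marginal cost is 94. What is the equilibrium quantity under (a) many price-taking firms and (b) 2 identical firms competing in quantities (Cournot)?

Inverting demand: P = 133 − 2.5Q.
Competitive firms price at marginal cost: P = 94, giving Q = 15.6.
In a 2-firm Cournot equilibrium, symmetry and the first-order condition give q = (133 − 94)/(7.5) = 5.2. So Q = 10.4 and P = 107.

Competition: Q = 15.6; Cournot: Q = 10.4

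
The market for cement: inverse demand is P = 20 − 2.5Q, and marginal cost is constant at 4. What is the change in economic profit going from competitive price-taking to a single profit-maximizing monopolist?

Under competition P = MC = 4, so Q = (20 − 4)/2.5 = 6.4.
Profit = (4 − 4)·6.4 = 0.
The monopolist equates marginal revenue to marginal cost: 20 − 5Q = 4, so Q = 3.2. From demand, P = 12.
Profit = (12 − 4)·3.2 = 25.6.
Change in economic profit: 25.6 − 0 = 25.6.

π rises by 25.6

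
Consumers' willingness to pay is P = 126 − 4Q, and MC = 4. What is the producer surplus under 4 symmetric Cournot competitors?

In a 4-firm Cournot equilibrium, symmetry and the first-order condition give q = (126 − 4)/(20) = 6.1. So Q = 24.4 and P = 28.4.
PS = (28.4 − 4)·24.4 = 595.36.

PS = 595.36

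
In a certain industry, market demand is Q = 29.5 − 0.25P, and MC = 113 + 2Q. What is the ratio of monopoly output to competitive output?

Inverting demand: P = 118 − 4Q.
Monopoly sets MR = MC: 118 − 8Q = 113 + 2Q ⇒ Q = 0.5, P = 118 − 4·0.5 = 116.
Under competition P = MC: 118 − 4Q = 113 + 2Q ⇒ Q = 5/6, P = 344/3.
Ratio Q_m/Q_c = 0.5/(5/6) = 0.6.

Q_m/Q_c = 0.6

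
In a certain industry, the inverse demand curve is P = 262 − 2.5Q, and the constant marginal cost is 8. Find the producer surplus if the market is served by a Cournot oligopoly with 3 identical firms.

With 3 symmetric Cournot firms, each firm's FOC gives 262 − 10q = 8, so q = 25.4, Q = 3·25.4 = 76.2, and P = 71.5.
PS = (71.5 − 8)·76.2 = 4838.7.

PS = 4838.7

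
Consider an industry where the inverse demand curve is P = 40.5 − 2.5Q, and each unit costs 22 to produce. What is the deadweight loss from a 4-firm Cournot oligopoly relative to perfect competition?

DWL = 2.738

Perfect competition: P = MC = 22, so 40.5 − 2.5Q = 22 and Q = 7.4.
Cournot with 4 identical firms: the symmetric best-response condition is 40.5 − 12.5q = 22. Each firm produces q = 1.48, total output Q = 5.92, price P = 25.7.
DWL is the triangle between Q = 5.92 and Q = 7.4: ½·(7.4 − 5.92)·(25.7 − 22) = 2.738.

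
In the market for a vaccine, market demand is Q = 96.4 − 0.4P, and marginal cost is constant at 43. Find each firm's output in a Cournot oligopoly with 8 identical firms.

Inverting demand: P = 241 − 2.5Q.
In a 8-firm Cournot equilibrium, symmetry and the first-order condition give q = (241 − 43)/(22.5) = 8.8. So Q = 70.4 and P = 65.

q_i = 8.8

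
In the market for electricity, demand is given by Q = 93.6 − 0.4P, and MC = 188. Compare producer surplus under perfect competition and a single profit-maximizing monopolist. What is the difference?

Inverting demand: P = 234 − 2.5Q.
Perfect competition: P = MC = 188, so 234 − 2.5Q = 188 and Q = 18.4.
PS = (188 − 188)·18.4 = 0.
Monopoly sets MR = MC: 234 − 5Q = 188 ⇒ Q = 9.2, P = 234 − 2.5·9.2 = 211.
PS = (211 − 188)·9.2 = 211.6.
Change in producer surplus: 211.6 − 0 = 211.6.

PS rises by 211.6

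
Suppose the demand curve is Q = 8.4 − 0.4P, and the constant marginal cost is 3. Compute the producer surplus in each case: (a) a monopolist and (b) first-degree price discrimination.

Monopoly: PS = 32.4; Perfect PD: PS = 64.8

Inverting demand: P = 21 − 2.5Q.
A monopolist chooses Q where MR = MC. MR = 21 − 5Q; setting this equal to 3 gives Q = 3.6 and P = 12.
PS = (12 − 3)·3.6 = 32.4.
With perfect price discrimination, output is the efficient level Q = 7.2 (where demand meets MC), but every buyer pays their willingness to pay: CS = 0 and PS = total surplus.
PS = ½·(21 − 3)·7.2 = 64.8.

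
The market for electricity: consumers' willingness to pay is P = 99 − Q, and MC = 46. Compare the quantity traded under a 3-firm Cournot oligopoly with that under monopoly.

With 3 symmetric Cournot firms, each firm's FOC gives 99 − 4q = 46, so q = 13.25, Q = 3·13.25 = 39.75, and P = 59.25.
A monopolist chooses Q where MR = MC. MR = 99 − 2Q; setting this equal to 46 gives Q = 26.5 and P = 72.5.

Cournot: Q = 39.75; Monopoly: Q = 26.5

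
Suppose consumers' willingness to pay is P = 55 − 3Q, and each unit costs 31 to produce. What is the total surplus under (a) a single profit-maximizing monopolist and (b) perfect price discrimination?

Monopoly: TS = 72; Perfect PD: TS = 96

Monopoly sets MR = MC: 55 − 6Q = 31 ⇒ Q = 4, P = 55 − 3·4 = 43.
CS = ½·(55 − 43)·4 = 24; PS = (43 − 31)·4 = 48; TS = 72.
A perfectly discriminating monopolist sells every unit with P(Q) ≥ MC(Q), so output equals the competitive quantity Q = 8. Each buyer pays their reservation price, so CS = 0 and the firm captures all surplus.
TS = 96 (equal to competitive TS).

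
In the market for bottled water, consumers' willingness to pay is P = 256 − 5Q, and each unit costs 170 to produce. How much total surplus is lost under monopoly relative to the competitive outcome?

Competitive firms price at marginal cost: P = 170, giving Q = 17.2.
A monopolist chooses Q where MR = MC. MR = 256 − 10Q; setting this equal to 170 gives Q = 8.6 and P = 213.
DWL is the triangle between Q = 8.6 and Q = 17.2: ½·(17.2 − 8.6)·(213 − 170) = 184.9.

DWL = 184.9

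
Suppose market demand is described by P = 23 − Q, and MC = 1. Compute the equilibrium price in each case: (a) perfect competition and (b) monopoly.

Perfect competition: P = MC = 1, so 23 − Q = 1 and Q = 22.
Monopoly sets MR = MC: 23 − 2Q = 1 ⇒ Q = 11, P = 23 − 11 = 12.

Competition: P = 1; Monopoly: P = 12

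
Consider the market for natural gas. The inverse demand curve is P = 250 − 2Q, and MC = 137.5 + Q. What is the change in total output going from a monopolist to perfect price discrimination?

Total output rises by 15

The monopolist equates marginal revenue to marginal cost: 250 − 4Q = 137.5 + Q, so Q = 22.5. From demand, P = 205.
A perfectly discriminating monopolist sells every unit with P(Q) ≥ MC(Q), so output equals the competitive quantity Q = 37.5. Each buyer pays their reservation price, so CS = 0 and the firm captures all surplus.
Change in total output: 37.5 − 22.5 = 15.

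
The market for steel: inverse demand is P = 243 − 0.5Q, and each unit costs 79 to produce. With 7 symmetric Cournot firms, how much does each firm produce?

q_i = 41

Cournot with 7 identical firms: the symmetric best-response condition is 243 − 4q = 79. Each firm produces q = 41, total output Q = 287, price P = 99.5.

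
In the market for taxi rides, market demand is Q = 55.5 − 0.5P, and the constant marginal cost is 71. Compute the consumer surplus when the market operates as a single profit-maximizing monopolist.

CS = 100

Inverting demand: P = 111 − 2Q.
The monopolist equates marginal revenue to marginal cost: 111 − 4Q = 71, so Q = 10. From demand, P = 91.
CS = ½·(111 − 91)·10 = 100.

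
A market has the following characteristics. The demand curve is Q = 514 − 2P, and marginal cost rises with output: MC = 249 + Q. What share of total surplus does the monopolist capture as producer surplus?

Inverting demand: P = 257 − 0.5Q.
Monopoly sets MR = MC: 257 − Q = 249 + Q ⇒ Q = 4, P = 257 − 0.5·4 = 255.
CS = ½·(257 − 255)·4 = 4.
PS = P·Q − VC(Q) = 255·4 − (249·4 + ½·1·4²) = 16.
Share captured = PS/TS = 16/20 = 0.8.

PS/TS = 0.8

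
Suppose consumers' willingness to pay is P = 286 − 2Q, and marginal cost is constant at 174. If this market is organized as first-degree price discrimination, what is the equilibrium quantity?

Q = 56

Under first-degree price discrimination the firm charges each unit its demand price and produces up to where P = MC, i.e. Q = 56. Consumer surplus is zero; producer surplus equals total surplus.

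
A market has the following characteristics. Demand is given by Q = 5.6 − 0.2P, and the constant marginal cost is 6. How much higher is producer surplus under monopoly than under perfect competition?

Inverting demand: P = 28 − 5Q.
Perfect competition: P = MC = 6, so 28 − 5Q = 6 and Q = 4.4.
PS = (6 − 6)·4.4 = 0.
A monopolist chooses Q where MR = MC. MR = 28 − 10Q; setting this equal to 6 gives Q = 2.2 and P = 17.
PS = (17 − 6)·2.2 = 24.2.
Change in producer surplus: 24.2 − 0 = 24.2.

Producer surplus rises by 24.2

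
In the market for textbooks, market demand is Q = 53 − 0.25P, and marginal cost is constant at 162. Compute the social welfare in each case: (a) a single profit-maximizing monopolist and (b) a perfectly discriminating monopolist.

Inverting demand: P = 212 − 4Q.
Monopoly sets MR = MC: 212 − 8Q = 162 ⇒ Q = 6.25, P = 212 − 4·6.25 = 187.
CS = ½·(212 − 187)·6.25 = 78.125; PS = (187 − 162)·6.25 = 156.25; TS = 234.375.
Under first-degree price discrimination the firm charges each unit its demand price and produces up to where P = MC, i.e. Q = 12.5. Consumer surplus is zero; producer surplus equals total surplus.
TS = 312.5 (equal to competitive TS).

Monopoly: TS = 234.375; Perfect PD: TS = 312.5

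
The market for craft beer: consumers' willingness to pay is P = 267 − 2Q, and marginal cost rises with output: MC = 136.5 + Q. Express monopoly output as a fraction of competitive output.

Q_m/Q_c = 0.6

The monopolist equates marginal revenue to marginal cost: 267 − 4Q = 136.5 + Q, so Q = 26.1. From demand, P = 214.8.
Competitive equilibrium sets price equal to marginal cost: 267 − 2Q = 136.5 + Q, so Q = 43.5 and P = 180.
Ratio Q_m/Q_c = 26.1/43.5 = 0.6.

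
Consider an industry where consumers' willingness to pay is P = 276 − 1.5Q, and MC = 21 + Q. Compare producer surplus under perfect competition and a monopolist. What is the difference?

PS rises by 2926.125

Competitive equilibrium sets price equal to marginal cost: 276 − 1.5Q = 21 + Q, so Q = 102 and P = 123.
PS = P·Q − VC(Q) = 123·102 − (21·102 + ½·1·102²) = 5202.
Monopoly sets MR = MC: 276 − 3Q = 21 + Q ⇒ Q = 63.75, P = 276 − 1.5·63.75 = 180.375.
PS = P·Q − VC(Q) = 180.375·63.75 − (21·63.75 + ½·1·63.75²) = 8128.125.
Change in producer surplus: 8128.125 − 5202 = 2926.125.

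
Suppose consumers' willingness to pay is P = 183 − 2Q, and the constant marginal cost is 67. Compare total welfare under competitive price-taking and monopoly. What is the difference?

TS falls by 841

Perfect competition: P = MC = 67, so 183 − 2Q = 67 and Q = 58.
CS = ½·(183 − 67)·58 = 3364; PS = (67 − 67)·58 = 0; TS = 3364.
The monopolist equates marginal revenue to marginal cost: 183 − 4Q = 67, so Q = 29. From demand, P = 125.
CS = ½·(183 − 125)·29 = 841; PS = (125 − 67)·29 = 1682; TS = 2523.
Change in total welfare: 2523 − 3364 = −841.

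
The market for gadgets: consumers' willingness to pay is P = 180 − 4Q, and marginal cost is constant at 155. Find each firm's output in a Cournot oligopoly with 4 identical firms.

With 4 symmetric Cournot firms, each firm's FOC gives 180 − 20q = 155, so q = 1.25, Q = 4·1.25 = 5, and P = 160.

q_i = 1.25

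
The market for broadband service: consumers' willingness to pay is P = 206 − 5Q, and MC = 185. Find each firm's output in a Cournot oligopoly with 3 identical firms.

In a 3-firm Cournot equilibrium, symmetry and the first-order condition give q = (206 − 185)/(20) = 1.05. So Q = 3.15 and P = 190.25.

q_i = 1.05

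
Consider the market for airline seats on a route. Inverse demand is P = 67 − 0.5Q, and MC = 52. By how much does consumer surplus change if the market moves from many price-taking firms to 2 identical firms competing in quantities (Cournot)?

CS falls by 125

Under competition P = MC = 52, so Q = (67 − 52)/0.5 = 30.
CS = ½·(67 − 52)·30 = 225.
Cournot with 2 identical firms: the symmetric best-response condition is 67 − 1.5q = 52. Each firm produces q = 10, total output Q = 20, price P = 57.
CS = ½·(67 − 57)·20 = 100.
Change in consumer surplus: 100 − 225 = −125.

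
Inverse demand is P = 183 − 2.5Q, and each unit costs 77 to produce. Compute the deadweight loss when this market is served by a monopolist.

Competitive firms price at marginal cost: P = 77, giving Q = 42.4.
The monopolist equates marginal revenue to marginal cost: 183 − 5Q = 77, so Q = 21.2. From demand, P = 130.
DWL is the triangle between Q = 21.2 and Q = 42.4: ½·(42.4 − 21.2)·(130 − 77) = 561.8.

DWL = 561.8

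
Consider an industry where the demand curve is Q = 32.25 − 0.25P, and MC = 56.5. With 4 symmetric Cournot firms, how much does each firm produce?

q_i = 3.625

Inverting demand: P = 129 − 4Q.
With 4 symmetric Cournot firms, each firm's FOC gives 129 − 20q = 56.5, so q = 3.625, Q = 4·3.625 = 14.5, and P = 71.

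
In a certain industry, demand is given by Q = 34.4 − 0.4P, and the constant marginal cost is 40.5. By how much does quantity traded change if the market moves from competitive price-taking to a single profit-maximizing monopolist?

Q falls by 9.1

Inverting demand: P = 86 − 2.5Q.
Perfect competition: P = MC = 40.5, so 86 − 2.5Q = 40.5 and Q = 18.2.
Monopoly sets MR = MC: 86 − 5Q = 40.5 ⇒ Q = 9.1, P = 86 − 2.5·9.1 = 63.25.
Change in quantity traded: 9.1 − 18.2 = −9.1.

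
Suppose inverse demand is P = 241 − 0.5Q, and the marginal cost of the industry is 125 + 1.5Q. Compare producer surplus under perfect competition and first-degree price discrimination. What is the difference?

PS rises by 841

Competitive equilibrium sets price equal to marginal cost: 241 − 0.5Q = 125 + 1.5Q, so Q = 58 and P = 212.
PS = P·Q − VC(Q) = 212·58 − (125·58 + ½·1.5·58²) = 2523.
Under first-degree price discrimination the firm charges each unit its demand price and produces up to where P = MC, i.e. Q = 58. Consumer surplus is zero; producer surplus equals total surplus.
PS = ½·(241 − 125)·58 = 3364.
Change in producer surplus: 3364 − 2523 = 841.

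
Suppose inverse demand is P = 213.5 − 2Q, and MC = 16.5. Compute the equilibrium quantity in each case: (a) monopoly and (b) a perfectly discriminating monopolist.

The monopolist equates marginal revenue to marginal cost: 213.5 − 4Q = 16.5, so Q = 49.25. From demand, P = 115.
With perfect price discrimination, output is the efficient level Q = 98.5 (where demand meets MC), but every buyer pays their willingness to pay: CS = 0 and PS = total surplus.

Monopoly: Q = 49.25; Perfect PD: Q = 98.5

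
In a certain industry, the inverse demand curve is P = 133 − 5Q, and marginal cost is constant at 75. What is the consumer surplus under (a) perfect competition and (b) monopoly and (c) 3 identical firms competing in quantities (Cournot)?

Perfect competition: P = MC = 75, so 133 − 5Q = 75 and Q = 11.6.
CS = ½·(133 − 75)·11.6 = 336.4.
The monopolist equates marginal revenue to marginal cost: 133 − 10Q = 75, so Q = 5.8. From demand, P = 104.
CS = ½·(133 − 104)·5.8 = 84.1.
In a 3-firm Cournot equilibrium, symmetry and the first-order condition give q = (133 − 75)/(20) = 2.9. So Q = 8.7 and P = 89.5.
CS = ½·(133 − 89.5)·8.7 = 189.225.

Competition: CS = 336.4; Monopoly: CS = 84.1; Cournot: CS = 189.225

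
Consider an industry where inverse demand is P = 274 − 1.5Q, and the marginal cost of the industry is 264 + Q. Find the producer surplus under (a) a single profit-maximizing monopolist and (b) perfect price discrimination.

Monopoly: PS = 12.5; Perfect PD: PS = 20

A monopolist chooses Q where MR = MC. MR = 274 − 3Q; setting this equal to 264 + Q gives Q = 2.5 and P = 270.25.
PS = P·Q − VC(Q) = 270.25·2.5 − (264·2.5 + ½·1·2.5²) = 12.5.
A perfectly discriminating monopolist sells every unit with P(Q) ≥ MC(Q), so output equals the competitive quantity Q = 4. Each buyer pays their reservation price, so CS = 0 and the firm captures all surplus.
PS = ½·(274 − 264)·4 = 20.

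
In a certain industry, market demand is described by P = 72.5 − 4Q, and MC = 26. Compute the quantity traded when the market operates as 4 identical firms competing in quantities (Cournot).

Q = 9.3

In a 4-firm Cournot equilibrium, symmetry and the first-order condition give q = (72.5 − 26)/(20) = 2.325. So Q = 9.3 and P = 35.3.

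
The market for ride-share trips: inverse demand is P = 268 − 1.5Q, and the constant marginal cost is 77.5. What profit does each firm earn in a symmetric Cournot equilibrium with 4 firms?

π_i = 967.74

Cournot with 4 identical firms: the symmetric best-response condition is 268 − 7.5q = 77.5. Each firm produces q = 25.4, total output Q = 101.6, price P = 115.6.
Each firm's profit = (115.6 − 77.5)·25.4 = 967.74.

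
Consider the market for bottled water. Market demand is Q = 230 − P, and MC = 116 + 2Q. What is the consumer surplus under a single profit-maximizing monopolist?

CS = 406.125

Inverting demand: P = 230 − Q.
Monopoly sets MR = MC: 230 − 2Q = 116 + 2Q ⇒ Q = 28.5, P = 230 − 28.5 = 201.5.
CS = ½·(230 − 201.5)·28.5 = 406.125.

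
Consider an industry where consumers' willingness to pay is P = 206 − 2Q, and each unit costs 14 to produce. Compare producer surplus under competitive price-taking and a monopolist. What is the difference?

Under competition P = MC = 14, so Q = (206 − 14)/2 = 96.
PS = (14 − 14)·96 = 0.
The monopolist equates marginal revenue to marginal cost: 206 − 4Q = 14, so Q = 48. From demand, P = 110.
PS = (110 − 14)·48 = 4608.
Change in producer surplus: 4608 − 0 = 4608.

PS rises by 4608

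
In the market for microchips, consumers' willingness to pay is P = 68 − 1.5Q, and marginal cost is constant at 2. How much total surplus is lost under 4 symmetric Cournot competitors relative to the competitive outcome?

Under competition P = MC = 2, so Q = (68 − 2)/1.5 = 44.
In a 4-firm Cournot equilibrium, symmetry and the first-order condition give q = (68 − 2)/(7.5) = 8.8. So Q = 35.2 and P = 15.2.
DWL is the triangle between Q = 35.2 and Q = 44: ½·(44 − 35.2)·(15.2 − 2) = 58.08.

DWL = 58.08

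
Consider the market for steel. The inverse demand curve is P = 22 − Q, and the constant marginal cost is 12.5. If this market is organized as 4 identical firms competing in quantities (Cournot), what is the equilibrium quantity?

With 4 symmetric Cournot firms, each firm's FOC gives 22 − 5q = 12.5, so q = 1.9, Q = 4·1.9 = 7.6, and P = 14.4.

Q = 7.6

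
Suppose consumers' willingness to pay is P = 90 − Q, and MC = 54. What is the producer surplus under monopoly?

A monopolist chooses Q where MR = MC. MR = 90 − 2Q; setting this equal to 54 gives Q = 18 and P = 72.
PS = (72 − 54)·18 = 324.

PS = 324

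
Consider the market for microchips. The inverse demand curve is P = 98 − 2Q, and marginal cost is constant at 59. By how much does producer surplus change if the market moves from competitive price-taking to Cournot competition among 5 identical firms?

Perfect competition: P = MC = 59, so 98 − 2Q = 59 and Q = 19.5.
PS = (59 − 59)·19.5 = 0.
With 5 symmetric Cournot firms, each firm's FOC gives 98 − 12q = 59, so q = 3.25, Q = 5·3.25 = 16.25, and P = 65.5.
PS = (65.5 − 59)·16.25 = 105.625.
Change in producer surplus: 105.625 − 0 = 105.625.

PS rises by 105.625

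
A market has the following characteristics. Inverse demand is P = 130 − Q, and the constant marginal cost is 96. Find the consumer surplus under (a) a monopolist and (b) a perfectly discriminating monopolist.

The monopolist equates marginal revenue to marginal cost: 130 − 2Q = 96, so Q = 17. From demand, P = 113.
CS = ½·(130 − 113)·17 = 144.5.
A perfectly discriminating monopolist sells every unit with P(Q) ≥ MC(Q), so output equals the competitive quantity Q = 34. Each buyer pays their reservation price, so CS = 0 and the firm captures all surplus.
CS = 0.

Monopoly: CS = 144.5; Perfect PD: CS = 0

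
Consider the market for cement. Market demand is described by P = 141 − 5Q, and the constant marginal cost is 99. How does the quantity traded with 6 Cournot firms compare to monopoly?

With 6 symmetric Cournot firms, each firm's FOC gives 141 − 35q = 99, so q = 1.2, Q = 6·1.2 = 7.2, and P = 105.
A monopolist chooses Q where MR = MC. MR = 141 − 10Q; setting this equal to 99 gives Q = 4.2 and P = 120.

Cournot: Q = 7.2; Monopoly: Q = 4.2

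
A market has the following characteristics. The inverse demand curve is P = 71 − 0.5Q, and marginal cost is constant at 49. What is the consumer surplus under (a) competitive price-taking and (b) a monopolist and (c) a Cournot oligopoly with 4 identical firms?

Competition: CS = 484; Monopoly: CS = 121; Cournot: CS = 309.76

Under competition P = MC = 49, so Q = (71 − 49)/0.5 = 44.
CS = ½·(71 − 49)·44 = 484.
Monopoly sets MR = MC: 71 − Q = 49 ⇒ Q = 22, P = 71 − 0.5·22 = 60.
CS = ½·(71 − 60)·22 = 121.
Cournot with 4 identical firms: the symmetric best-response condition is 71 − 2.5q = 49. Each firm produces q = 8.8, total output Q = 35.2, price P = 53.4.
CS = ½·(71 − 53.4)·35.2 = 309.76.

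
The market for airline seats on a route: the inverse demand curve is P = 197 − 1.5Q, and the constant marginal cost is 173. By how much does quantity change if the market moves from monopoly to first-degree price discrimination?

Q rises by 8

A monopolist chooses Q where MR = MC. MR = 197 − 3Q; setting this equal to 173 gives Q = 8 and P = 185.
Under first-degree price discrimination the firm charges each unit its demand price and produces up to where P = MC, i.e. Q = 16. Consumer surplus is zero; producer surplus equals total surplus.
Change in quantity: 16 − 8 = 8.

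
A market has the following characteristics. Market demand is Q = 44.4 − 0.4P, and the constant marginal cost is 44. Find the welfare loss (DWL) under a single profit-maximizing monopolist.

DWL = 224.45

Inverting demand: P = 111 − 2.5Q.
Under competition P = MC = 44, so Q = (111 − 44)/2.5 = 26.8.
Monopoly sets MR = MC: 111 − 5Q = 44 ⇒ Q = 13.4, P = 111 − 2.5·13.4 = 77.5.
DWL is the triangle between Q = 13.4 and Q = 26.8: ½·(26.8 − 13.4)·(77.5 − 44) = 224.45.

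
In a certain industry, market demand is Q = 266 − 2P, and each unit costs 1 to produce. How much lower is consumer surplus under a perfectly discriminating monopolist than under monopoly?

Inverting demand: P = 133 − 0.5Q.
A monopolist chooses Q where MR = MC. MR = 133 − Q; setting this equal to 1 gives Q = 132 and P = 67.
CS = ½·(133 − 67)·132 = 4356.
With perfect price discrimination, output is the efficient level Q = 264 (where demand meets MC), but every buyer pays their willingness to pay: CS = 0 and PS = total surplus.
CS = 0.
Change in consumer surplus: 0 − 4356 = −4356.

CS falls by 4356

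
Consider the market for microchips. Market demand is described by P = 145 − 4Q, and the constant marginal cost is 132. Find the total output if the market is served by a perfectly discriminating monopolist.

With perfect price discrimination, output is the efficient level Q = 3.25 (where demand meets MC), but every buyer pays their willingness to pay: CS = 0 and PS = total surplus.

Q = 3.25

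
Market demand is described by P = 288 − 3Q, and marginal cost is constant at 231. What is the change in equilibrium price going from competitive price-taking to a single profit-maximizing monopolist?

Under competition P = MC = 231, so Q = (288 − 231)/3 = 19.
A monopolist chooses Q where MR = MC. MR = 288 − 6Q; setting this equal to 231 gives Q = 9.5 and P = 259.5.
Change in equilibrium price: 259.5 − 231 = 28.5.

P rises by 28.5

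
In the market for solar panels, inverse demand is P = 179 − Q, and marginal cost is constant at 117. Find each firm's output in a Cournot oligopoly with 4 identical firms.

q_i = 12.4

In a 4-firm Cournot equilibrium, symmetry and the first-order condition give q = (179 − 117)/(5) = 12.4. So Q = 49.6 and P = 129.4.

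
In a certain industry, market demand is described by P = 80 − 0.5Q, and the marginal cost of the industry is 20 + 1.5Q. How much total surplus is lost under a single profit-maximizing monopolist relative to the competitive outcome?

Competitive equilibrium sets price equal to marginal cost: 80 − 0.5Q = 20 + 1.5Q, so Q = 30 and P = 65.
Monopoly sets MR = MC: 80 − Q = 20 + 1.5Q ⇒ Q = 24, P = 80 − 0.5·24 = 68.
CS = ½·(80 − 65)·30 = 225; PS = (65·30 − 20·30 − ½·1.5·30²) = 675; TS = 900.
CS = ½·(80 − 68)·24 = 144; PS = (68·24 − 20·24 − ½·1.5·24²) = 720; TS = 864.
DWL = 900 − 864 = 36.

DWL = 36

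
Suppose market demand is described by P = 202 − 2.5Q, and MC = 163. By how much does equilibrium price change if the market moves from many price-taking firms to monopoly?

Perfect competition: P = MC = 163, so 202 − 2.5Q = 163 and Q = 15.6.
A monopolist chooses Q where MR = MC. MR = 202 − 5Q; setting this equal to 163 gives Q = 7.8 and P = 182.5.
Change in equilibrium price: 182.5 − 163 = 19.5.

Equilibrium price rises by 19.5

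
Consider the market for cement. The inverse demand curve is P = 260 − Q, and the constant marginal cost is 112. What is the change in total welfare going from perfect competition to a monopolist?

Under competition P = MC = 112, so Q = (260 − 112)/1 = 148.
CS = ½·(260 − 112)·148 = 10952; PS = (112 − 112)·148 = 0; TS = 10952.
A monopolist chooses Q where MR = MC. MR = 260 − 2Q; setting this equal to 112 gives Q = 74 and P = 186.
CS = ½·(260 − 186)·74 = 2738; PS = (186 − 112)·74 = 5476; TS = 8214.
Change in total welfare: 8214 − 10952 = −2738.

TS falls by 2738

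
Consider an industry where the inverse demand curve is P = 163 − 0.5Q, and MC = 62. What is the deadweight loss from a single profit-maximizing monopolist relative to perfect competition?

Under competition P = MC = 62, so Q = (163 − 62)/0.5 = 202.
A monopolist chooses Q where MR = MC. MR = 163 − Q; setting this equal to 62 gives Q = 101 and P = 112.5.
DWL is the triangle between Q = 101 and Q = 202: ½·(202 − 101)·(112.5 − 62) = 2550.25.

DWL = 2550.25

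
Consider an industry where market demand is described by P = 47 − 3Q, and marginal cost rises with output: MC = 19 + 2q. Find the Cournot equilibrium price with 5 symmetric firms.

In a 5-firm Cournot equilibrium, symmetry and the first-order condition give q = (47 − 19)/(20) = 1.4. So Q = 7 and P = 26.

P = 26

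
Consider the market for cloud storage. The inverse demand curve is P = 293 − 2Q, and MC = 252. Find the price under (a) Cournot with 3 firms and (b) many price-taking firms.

Cournot: P = 262.25; Competition: P = 252

With 3 symmetric Cournot firms, each firm's FOC gives 293 − 8q = 252, so q = 5.125, Q = 3·5.125 = 15.375, and P = 262.25.
Perfect competition: P = MC = 252, so 293 − 2Q = 252 and Q = 20.5.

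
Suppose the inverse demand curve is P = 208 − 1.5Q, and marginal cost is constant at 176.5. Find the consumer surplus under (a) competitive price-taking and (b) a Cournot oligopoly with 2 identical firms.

Competition: CS = 330.75; Cournot: CS = 147

Competitive firms price at marginal cost: P = 176.5, giving Q = 21.
CS = ½·(208 − 176.5)·21 = 330.75.
In a 2-firm Cournot equilibrium, symmetry and the first-order condition give q = (208 − 176.5)/(4.5) = 7. So Q = 14 and P = 187.
CS = ½·(208 − 187)·14 = 147.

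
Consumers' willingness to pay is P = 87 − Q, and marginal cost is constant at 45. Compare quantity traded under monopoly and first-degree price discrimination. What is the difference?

A monopolist chooses Q where MR = MC. MR = 87 − 2Q; setting this equal to 45 gives Q = 21 and P = 66.
Under first-degree price discrimination the firm charges each unit its demand price and produces up to where P = MC, i.e. Q = 42. Consumer surplus is zero; producer surplus equals total surplus.
Change in quantity traded: 42 − 21 = 21.

Q rises by 21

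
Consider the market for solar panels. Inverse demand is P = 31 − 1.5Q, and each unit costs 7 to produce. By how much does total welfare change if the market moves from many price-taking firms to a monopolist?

TS falls by 48

Under competition P = MC = 7, so Q = (31 − 7)/1.5 = 16.
CS = ½·(31 − 7)·16 = 192; PS = (7 − 7)·16 = 0; TS = 192.
Monopoly sets MR = MC: 31 − 3Q = 7 ⇒ Q = 8, P = 31 − 1.5·8 = 19.
CS = ½·(31 − 19)·8 = 48; PS = (19 − 7)·8 = 96; TS = 144.
Change in total welfare: 144 − 192 = −48.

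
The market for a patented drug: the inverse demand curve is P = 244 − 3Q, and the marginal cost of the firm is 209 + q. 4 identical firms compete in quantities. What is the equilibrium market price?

P = 217.75

Cournot with 4 identical firms: the symmetric best-response condition is 244 − 15q = 209 + q. Each firm produces q = 35/16, total output Q = 8.75, price P = 217.75.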